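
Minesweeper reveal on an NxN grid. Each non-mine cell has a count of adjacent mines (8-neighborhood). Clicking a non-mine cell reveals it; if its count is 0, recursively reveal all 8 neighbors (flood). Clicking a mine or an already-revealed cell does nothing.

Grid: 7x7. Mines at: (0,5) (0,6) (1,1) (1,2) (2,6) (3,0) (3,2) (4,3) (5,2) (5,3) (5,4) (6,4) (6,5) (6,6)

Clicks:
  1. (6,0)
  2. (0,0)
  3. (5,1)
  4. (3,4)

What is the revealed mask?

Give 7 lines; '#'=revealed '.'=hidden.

Answer: #......
.......
.......
....#..
##.....
##.....
##.....

Derivation:
Click 1 (6,0) count=0: revealed 6 new [(4,0) (4,1) (5,0) (5,1) (6,0) (6,1)] -> total=6
Click 2 (0,0) count=1: revealed 1 new [(0,0)] -> total=7
Click 3 (5,1) count=1: revealed 0 new [(none)] -> total=7
Click 4 (3,4) count=1: revealed 1 new [(3,4)] -> total=8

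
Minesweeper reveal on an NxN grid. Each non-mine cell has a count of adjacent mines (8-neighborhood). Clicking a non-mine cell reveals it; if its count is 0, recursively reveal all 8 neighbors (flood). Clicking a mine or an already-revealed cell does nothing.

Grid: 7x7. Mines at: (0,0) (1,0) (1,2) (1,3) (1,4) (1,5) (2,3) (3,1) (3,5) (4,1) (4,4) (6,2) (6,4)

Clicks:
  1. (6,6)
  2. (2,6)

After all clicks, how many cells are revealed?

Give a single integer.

Click 1 (6,6) count=0: revealed 6 new [(4,5) (4,6) (5,5) (5,6) (6,5) (6,6)] -> total=6
Click 2 (2,6) count=2: revealed 1 new [(2,6)] -> total=7

Answer: 7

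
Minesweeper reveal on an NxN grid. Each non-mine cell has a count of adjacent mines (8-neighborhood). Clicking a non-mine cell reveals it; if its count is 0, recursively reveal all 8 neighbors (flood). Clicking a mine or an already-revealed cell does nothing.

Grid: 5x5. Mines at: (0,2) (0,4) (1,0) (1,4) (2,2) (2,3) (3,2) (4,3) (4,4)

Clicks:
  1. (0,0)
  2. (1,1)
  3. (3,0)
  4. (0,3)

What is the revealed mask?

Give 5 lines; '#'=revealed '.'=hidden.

Click 1 (0,0) count=1: revealed 1 new [(0,0)] -> total=1
Click 2 (1,1) count=3: revealed 1 new [(1,1)] -> total=2
Click 3 (3,0) count=0: revealed 6 new [(2,0) (2,1) (3,0) (3,1) (4,0) (4,1)] -> total=8
Click 4 (0,3) count=3: revealed 1 new [(0,3)] -> total=9

Answer: #..#.
.#...
##...
##...
##...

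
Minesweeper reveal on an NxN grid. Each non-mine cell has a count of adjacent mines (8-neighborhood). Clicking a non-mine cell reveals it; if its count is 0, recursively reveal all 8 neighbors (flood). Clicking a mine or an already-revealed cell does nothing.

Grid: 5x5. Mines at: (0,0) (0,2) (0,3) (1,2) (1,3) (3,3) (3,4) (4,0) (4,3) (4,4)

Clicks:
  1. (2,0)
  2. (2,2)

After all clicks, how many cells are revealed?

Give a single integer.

Click 1 (2,0) count=0: revealed 6 new [(1,0) (1,1) (2,0) (2,1) (3,0) (3,1)] -> total=6
Click 2 (2,2) count=3: revealed 1 new [(2,2)] -> total=7

Answer: 7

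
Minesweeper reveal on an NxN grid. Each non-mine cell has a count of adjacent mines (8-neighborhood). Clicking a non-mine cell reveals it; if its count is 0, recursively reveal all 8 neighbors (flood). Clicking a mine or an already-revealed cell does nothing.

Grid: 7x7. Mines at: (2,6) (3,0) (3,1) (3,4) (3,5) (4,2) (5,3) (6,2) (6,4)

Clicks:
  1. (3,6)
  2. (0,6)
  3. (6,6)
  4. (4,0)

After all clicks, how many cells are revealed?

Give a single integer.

Click 1 (3,6) count=2: revealed 1 new [(3,6)] -> total=1
Click 2 (0,6) count=0: revealed 20 new [(0,0) (0,1) (0,2) (0,3) (0,4) (0,5) (0,6) (1,0) (1,1) (1,2) (1,3) (1,4) (1,5) (1,6) (2,0) (2,1) (2,2) (2,3) (2,4) (2,5)] -> total=21
Click 3 (6,6) count=0: revealed 6 new [(4,5) (4,6) (5,5) (5,6) (6,5) (6,6)] -> total=27
Click 4 (4,0) count=2: revealed 1 new [(4,0)] -> total=28

Answer: 28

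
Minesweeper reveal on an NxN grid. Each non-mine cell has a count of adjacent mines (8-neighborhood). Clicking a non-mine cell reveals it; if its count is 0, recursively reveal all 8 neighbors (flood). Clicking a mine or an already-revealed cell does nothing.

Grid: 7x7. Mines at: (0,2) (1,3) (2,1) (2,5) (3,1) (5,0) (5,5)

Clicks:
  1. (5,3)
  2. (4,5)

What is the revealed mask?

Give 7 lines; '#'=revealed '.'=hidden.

Click 1 (5,3) count=0: revealed 18 new [(2,2) (2,3) (2,4) (3,2) (3,3) (3,4) (4,1) (4,2) (4,3) (4,4) (5,1) (5,2) (5,3) (5,4) (6,1) (6,2) (6,3) (6,4)] -> total=18
Click 2 (4,5) count=1: revealed 1 new [(4,5)] -> total=19

Answer: .......
.......
..###..
..###..
.#####.
.####..
.####..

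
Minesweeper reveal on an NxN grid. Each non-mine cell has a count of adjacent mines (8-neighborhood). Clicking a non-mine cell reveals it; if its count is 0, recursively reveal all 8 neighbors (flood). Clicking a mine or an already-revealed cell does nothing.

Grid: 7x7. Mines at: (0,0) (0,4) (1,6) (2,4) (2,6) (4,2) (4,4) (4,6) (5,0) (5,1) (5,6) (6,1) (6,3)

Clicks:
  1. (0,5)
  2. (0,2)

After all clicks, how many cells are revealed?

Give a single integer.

Answer: 18

Derivation:
Click 1 (0,5) count=2: revealed 1 new [(0,5)] -> total=1
Click 2 (0,2) count=0: revealed 17 new [(0,1) (0,2) (0,3) (1,0) (1,1) (1,2) (1,3) (2,0) (2,1) (2,2) (2,3) (3,0) (3,1) (3,2) (3,3) (4,0) (4,1)] -> total=18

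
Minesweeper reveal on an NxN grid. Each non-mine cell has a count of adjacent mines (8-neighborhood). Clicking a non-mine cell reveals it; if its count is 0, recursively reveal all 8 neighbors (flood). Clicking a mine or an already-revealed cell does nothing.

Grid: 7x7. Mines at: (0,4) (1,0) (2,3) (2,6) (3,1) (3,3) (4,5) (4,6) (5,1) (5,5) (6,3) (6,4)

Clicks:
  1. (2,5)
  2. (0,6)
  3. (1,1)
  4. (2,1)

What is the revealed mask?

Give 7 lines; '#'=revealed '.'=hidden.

Click 1 (2,5) count=1: revealed 1 new [(2,5)] -> total=1
Click 2 (0,6) count=0: revealed 4 new [(0,5) (0,6) (1,5) (1,6)] -> total=5
Click 3 (1,1) count=1: revealed 1 new [(1,1)] -> total=6
Click 4 (2,1) count=2: revealed 1 new [(2,1)] -> total=7

Answer: .....##
.#...##
.#...#.
.......
.......
.......
.......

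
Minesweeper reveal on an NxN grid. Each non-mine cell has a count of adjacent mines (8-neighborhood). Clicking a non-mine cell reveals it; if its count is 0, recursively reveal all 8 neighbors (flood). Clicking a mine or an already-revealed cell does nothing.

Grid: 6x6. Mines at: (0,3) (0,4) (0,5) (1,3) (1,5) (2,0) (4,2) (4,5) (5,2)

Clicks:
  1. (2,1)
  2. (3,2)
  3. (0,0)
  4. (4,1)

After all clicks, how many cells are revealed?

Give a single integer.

Answer: 9

Derivation:
Click 1 (2,1) count=1: revealed 1 new [(2,1)] -> total=1
Click 2 (3,2) count=1: revealed 1 new [(3,2)] -> total=2
Click 3 (0,0) count=0: revealed 6 new [(0,0) (0,1) (0,2) (1,0) (1,1) (1,2)] -> total=8
Click 4 (4,1) count=2: revealed 1 new [(4,1)] -> total=9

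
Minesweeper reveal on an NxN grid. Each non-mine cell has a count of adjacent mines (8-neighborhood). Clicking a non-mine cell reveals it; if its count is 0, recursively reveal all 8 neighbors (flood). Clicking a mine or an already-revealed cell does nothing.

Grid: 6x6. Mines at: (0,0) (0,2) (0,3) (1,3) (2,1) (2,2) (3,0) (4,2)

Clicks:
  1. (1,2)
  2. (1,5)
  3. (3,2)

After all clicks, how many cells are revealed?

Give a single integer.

Answer: 18

Derivation:
Click 1 (1,2) count=5: revealed 1 new [(1,2)] -> total=1
Click 2 (1,5) count=0: revealed 16 new [(0,4) (0,5) (1,4) (1,5) (2,3) (2,4) (2,5) (3,3) (3,4) (3,5) (4,3) (4,4) (4,5) (5,3) (5,4) (5,5)] -> total=17
Click 3 (3,2) count=3: revealed 1 new [(3,2)] -> total=18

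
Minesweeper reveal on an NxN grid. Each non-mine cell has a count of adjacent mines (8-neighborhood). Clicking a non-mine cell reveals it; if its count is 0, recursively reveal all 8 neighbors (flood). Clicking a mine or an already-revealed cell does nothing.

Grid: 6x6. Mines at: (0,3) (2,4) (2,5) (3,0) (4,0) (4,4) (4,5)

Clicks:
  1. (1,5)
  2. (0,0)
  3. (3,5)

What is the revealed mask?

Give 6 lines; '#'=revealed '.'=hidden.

Click 1 (1,5) count=2: revealed 1 new [(1,5)] -> total=1
Click 2 (0,0) count=0: revealed 20 new [(0,0) (0,1) (0,2) (1,0) (1,1) (1,2) (1,3) (2,0) (2,1) (2,2) (2,3) (3,1) (3,2) (3,3) (4,1) (4,2) (4,3) (5,1) (5,2) (5,3)] -> total=21
Click 3 (3,5) count=4: revealed 1 new [(3,5)] -> total=22

Answer: ###...
####.#
####..
.###.#
.###..
.###..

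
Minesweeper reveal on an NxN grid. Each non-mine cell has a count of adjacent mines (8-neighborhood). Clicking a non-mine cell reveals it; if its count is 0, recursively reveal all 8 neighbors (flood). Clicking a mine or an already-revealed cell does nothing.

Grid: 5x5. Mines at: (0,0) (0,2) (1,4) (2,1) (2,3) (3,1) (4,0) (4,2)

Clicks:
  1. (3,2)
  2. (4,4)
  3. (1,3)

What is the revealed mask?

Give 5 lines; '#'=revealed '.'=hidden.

Click 1 (3,2) count=4: revealed 1 new [(3,2)] -> total=1
Click 2 (4,4) count=0: revealed 4 new [(3,3) (3,4) (4,3) (4,4)] -> total=5
Click 3 (1,3) count=3: revealed 1 new [(1,3)] -> total=6

Answer: .....
...#.
.....
..###
...##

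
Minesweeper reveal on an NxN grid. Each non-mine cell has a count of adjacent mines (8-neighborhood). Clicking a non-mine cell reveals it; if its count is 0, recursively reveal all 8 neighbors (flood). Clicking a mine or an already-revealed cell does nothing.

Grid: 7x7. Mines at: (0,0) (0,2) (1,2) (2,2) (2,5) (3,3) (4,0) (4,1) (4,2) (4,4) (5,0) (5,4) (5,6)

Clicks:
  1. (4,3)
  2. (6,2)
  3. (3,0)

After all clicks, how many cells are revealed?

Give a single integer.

Click 1 (4,3) count=4: revealed 1 new [(4,3)] -> total=1
Click 2 (6,2) count=0: revealed 6 new [(5,1) (5,2) (5,3) (6,1) (6,2) (6,3)] -> total=7
Click 3 (3,0) count=2: revealed 1 new [(3,0)] -> total=8

Answer: 8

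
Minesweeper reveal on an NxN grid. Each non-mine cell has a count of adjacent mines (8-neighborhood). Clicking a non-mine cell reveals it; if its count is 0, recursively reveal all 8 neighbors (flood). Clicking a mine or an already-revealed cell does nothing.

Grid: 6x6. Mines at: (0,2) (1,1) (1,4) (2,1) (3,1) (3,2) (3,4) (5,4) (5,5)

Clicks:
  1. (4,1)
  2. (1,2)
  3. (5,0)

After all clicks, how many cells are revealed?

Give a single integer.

Answer: 9

Derivation:
Click 1 (4,1) count=2: revealed 1 new [(4,1)] -> total=1
Click 2 (1,2) count=3: revealed 1 new [(1,2)] -> total=2
Click 3 (5,0) count=0: revealed 7 new [(4,0) (4,2) (4,3) (5,0) (5,1) (5,2) (5,3)] -> total=9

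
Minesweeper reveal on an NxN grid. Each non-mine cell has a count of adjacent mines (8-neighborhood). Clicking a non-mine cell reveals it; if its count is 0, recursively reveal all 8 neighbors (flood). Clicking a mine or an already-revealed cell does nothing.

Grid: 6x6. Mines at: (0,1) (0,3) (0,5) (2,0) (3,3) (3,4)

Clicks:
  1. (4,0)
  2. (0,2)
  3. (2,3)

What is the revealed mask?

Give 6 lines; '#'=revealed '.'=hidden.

Answer: ..#...
......
...#..
###...
######
######

Derivation:
Click 1 (4,0) count=0: revealed 15 new [(3,0) (3,1) (3,2) (4,0) (4,1) (4,2) (4,3) (4,4) (4,5) (5,0) (5,1) (5,2) (5,3) (5,4) (5,5)] -> total=15
Click 2 (0,2) count=2: revealed 1 new [(0,2)] -> total=16
Click 3 (2,3) count=2: revealed 1 new [(2,3)] -> total=17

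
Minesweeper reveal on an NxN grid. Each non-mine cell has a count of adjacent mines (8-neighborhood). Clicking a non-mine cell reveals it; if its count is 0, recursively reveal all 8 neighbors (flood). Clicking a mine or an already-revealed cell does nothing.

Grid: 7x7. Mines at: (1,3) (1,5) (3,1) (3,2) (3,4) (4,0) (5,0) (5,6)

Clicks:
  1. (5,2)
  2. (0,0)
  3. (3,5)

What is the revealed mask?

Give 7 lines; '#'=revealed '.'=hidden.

Answer: ###....
###....
###....
.....#.
.#####.
.#####.
.#####.

Derivation:
Click 1 (5,2) count=0: revealed 15 new [(4,1) (4,2) (4,3) (4,4) (4,5) (5,1) (5,2) (5,3) (5,4) (5,5) (6,1) (6,2) (6,3) (6,4) (6,5)] -> total=15
Click 2 (0,0) count=0: revealed 9 new [(0,0) (0,1) (0,2) (1,0) (1,1) (1,2) (2,0) (2,1) (2,2)] -> total=24
Click 3 (3,5) count=1: revealed 1 new [(3,5)] -> total=25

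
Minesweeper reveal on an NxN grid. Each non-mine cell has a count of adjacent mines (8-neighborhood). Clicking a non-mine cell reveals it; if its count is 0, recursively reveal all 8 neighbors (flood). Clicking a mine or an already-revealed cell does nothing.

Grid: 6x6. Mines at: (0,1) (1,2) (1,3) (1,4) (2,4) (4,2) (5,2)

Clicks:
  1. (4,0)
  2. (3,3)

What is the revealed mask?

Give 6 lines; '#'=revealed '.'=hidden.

Click 1 (4,0) count=0: revealed 10 new [(1,0) (1,1) (2,0) (2,1) (3,0) (3,1) (4,0) (4,1) (5,0) (5,1)] -> total=10
Click 2 (3,3) count=2: revealed 1 new [(3,3)] -> total=11

Answer: ......
##....
##....
##.#..
##....
##....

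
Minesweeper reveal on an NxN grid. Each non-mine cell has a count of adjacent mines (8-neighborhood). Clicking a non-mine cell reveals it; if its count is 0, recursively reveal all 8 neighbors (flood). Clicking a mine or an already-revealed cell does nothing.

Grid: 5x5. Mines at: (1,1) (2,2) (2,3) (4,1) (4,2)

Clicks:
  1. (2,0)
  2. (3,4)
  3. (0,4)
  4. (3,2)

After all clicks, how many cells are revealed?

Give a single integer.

Click 1 (2,0) count=1: revealed 1 new [(2,0)] -> total=1
Click 2 (3,4) count=1: revealed 1 new [(3,4)] -> total=2
Click 3 (0,4) count=0: revealed 6 new [(0,2) (0,3) (0,4) (1,2) (1,3) (1,4)] -> total=8
Click 4 (3,2) count=4: revealed 1 new [(3,2)] -> total=9

Answer: 9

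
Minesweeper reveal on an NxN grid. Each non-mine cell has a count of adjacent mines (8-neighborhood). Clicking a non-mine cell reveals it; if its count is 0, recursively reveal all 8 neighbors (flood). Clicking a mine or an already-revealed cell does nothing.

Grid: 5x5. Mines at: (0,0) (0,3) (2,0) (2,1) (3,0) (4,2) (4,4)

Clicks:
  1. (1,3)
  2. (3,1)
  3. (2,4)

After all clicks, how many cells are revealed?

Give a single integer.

Answer: 10

Derivation:
Click 1 (1,3) count=1: revealed 1 new [(1,3)] -> total=1
Click 2 (3,1) count=4: revealed 1 new [(3,1)] -> total=2
Click 3 (2,4) count=0: revealed 8 new [(1,2) (1,4) (2,2) (2,3) (2,4) (3,2) (3,3) (3,4)] -> total=10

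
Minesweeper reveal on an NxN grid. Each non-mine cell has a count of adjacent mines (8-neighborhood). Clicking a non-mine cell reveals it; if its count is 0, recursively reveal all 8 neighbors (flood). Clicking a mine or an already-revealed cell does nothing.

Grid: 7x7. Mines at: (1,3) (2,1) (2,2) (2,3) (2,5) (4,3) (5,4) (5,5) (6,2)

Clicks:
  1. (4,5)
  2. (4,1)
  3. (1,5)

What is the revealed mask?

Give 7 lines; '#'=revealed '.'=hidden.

Answer: .......
.....#.
.......
###....
###..#.
###....
##.....

Derivation:
Click 1 (4,5) count=2: revealed 1 new [(4,5)] -> total=1
Click 2 (4,1) count=0: revealed 11 new [(3,0) (3,1) (3,2) (4,0) (4,1) (4,2) (5,0) (5,1) (5,2) (6,0) (6,1)] -> total=12
Click 3 (1,5) count=1: revealed 1 new [(1,5)] -> total=13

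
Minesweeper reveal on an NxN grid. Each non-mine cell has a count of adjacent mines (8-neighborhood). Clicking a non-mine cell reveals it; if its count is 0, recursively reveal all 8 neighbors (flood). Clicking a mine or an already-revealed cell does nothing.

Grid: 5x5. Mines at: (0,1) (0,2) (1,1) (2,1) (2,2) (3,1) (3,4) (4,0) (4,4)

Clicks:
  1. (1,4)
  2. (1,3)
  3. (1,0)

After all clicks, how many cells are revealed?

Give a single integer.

Answer: 7

Derivation:
Click 1 (1,4) count=0: revealed 6 new [(0,3) (0,4) (1,3) (1,4) (2,3) (2,4)] -> total=6
Click 2 (1,3) count=2: revealed 0 new [(none)] -> total=6
Click 3 (1,0) count=3: revealed 1 new [(1,0)] -> total=7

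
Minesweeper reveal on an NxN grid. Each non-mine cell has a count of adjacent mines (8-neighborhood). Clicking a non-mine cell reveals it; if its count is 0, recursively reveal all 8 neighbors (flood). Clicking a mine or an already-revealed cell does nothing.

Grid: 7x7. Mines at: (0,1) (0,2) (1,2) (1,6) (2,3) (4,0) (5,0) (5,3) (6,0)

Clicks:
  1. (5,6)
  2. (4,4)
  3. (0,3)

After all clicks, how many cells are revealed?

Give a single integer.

Click 1 (5,6) count=0: revealed 15 new [(2,4) (2,5) (2,6) (3,4) (3,5) (3,6) (4,4) (4,5) (4,6) (5,4) (5,5) (5,6) (6,4) (6,5) (6,6)] -> total=15
Click 2 (4,4) count=1: revealed 0 new [(none)] -> total=15
Click 3 (0,3) count=2: revealed 1 new [(0,3)] -> total=16

Answer: 16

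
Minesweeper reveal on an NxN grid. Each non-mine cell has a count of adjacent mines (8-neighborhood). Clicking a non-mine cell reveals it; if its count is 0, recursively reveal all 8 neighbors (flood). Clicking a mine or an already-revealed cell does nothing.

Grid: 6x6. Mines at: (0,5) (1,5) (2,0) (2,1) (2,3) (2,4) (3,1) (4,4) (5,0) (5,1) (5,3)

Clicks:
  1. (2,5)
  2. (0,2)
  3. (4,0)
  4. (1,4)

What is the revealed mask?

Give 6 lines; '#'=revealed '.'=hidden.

Click 1 (2,5) count=2: revealed 1 new [(2,5)] -> total=1
Click 2 (0,2) count=0: revealed 10 new [(0,0) (0,1) (0,2) (0,3) (0,4) (1,0) (1,1) (1,2) (1,3) (1,4)] -> total=11
Click 3 (4,0) count=3: revealed 1 new [(4,0)] -> total=12
Click 4 (1,4) count=4: revealed 0 new [(none)] -> total=12

Answer: #####.
#####.
.....#
......
#.....
......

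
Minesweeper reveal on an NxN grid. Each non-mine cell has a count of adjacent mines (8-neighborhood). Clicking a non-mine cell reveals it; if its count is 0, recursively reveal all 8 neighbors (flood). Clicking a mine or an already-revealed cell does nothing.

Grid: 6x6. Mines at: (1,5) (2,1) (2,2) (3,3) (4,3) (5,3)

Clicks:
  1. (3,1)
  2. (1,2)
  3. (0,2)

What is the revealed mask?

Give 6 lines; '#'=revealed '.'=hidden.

Click 1 (3,1) count=2: revealed 1 new [(3,1)] -> total=1
Click 2 (1,2) count=2: revealed 1 new [(1,2)] -> total=2
Click 3 (0,2) count=0: revealed 9 new [(0,0) (0,1) (0,2) (0,3) (0,4) (1,0) (1,1) (1,3) (1,4)] -> total=11

Answer: #####.
#####.
......
.#....
......
......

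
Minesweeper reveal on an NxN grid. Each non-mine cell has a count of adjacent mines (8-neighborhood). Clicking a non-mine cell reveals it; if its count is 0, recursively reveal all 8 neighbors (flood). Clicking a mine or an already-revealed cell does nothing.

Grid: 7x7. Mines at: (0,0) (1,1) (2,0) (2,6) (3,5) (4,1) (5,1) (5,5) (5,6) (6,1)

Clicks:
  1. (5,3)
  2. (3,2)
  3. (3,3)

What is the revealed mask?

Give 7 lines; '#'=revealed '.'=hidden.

Click 1 (5,3) count=0: revealed 26 new [(0,2) (0,3) (0,4) (0,5) (0,6) (1,2) (1,3) (1,4) (1,5) (1,6) (2,2) (2,3) (2,4) (2,5) (3,2) (3,3) (3,4) (4,2) (4,3) (4,4) (5,2) (5,3) (5,4) (6,2) (6,3) (6,4)] -> total=26
Click 2 (3,2) count=1: revealed 0 new [(none)] -> total=26
Click 3 (3,3) count=0: revealed 0 new [(none)] -> total=26

Answer: ..#####
..#####
..####.
..###..
..###..
..###..
..###..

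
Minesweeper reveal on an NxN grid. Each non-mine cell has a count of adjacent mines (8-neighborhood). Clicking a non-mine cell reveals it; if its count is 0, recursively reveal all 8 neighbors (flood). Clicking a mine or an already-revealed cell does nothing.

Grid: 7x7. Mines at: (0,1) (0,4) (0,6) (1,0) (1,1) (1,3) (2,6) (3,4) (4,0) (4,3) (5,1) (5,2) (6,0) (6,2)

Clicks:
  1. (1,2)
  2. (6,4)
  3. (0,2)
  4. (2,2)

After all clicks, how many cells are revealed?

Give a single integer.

Click 1 (1,2) count=3: revealed 1 new [(1,2)] -> total=1
Click 2 (6,4) count=0: revealed 13 new [(3,5) (3,6) (4,4) (4,5) (4,6) (5,3) (5,4) (5,5) (5,6) (6,3) (6,4) (6,5) (6,6)] -> total=14
Click 3 (0,2) count=3: revealed 1 new [(0,2)] -> total=15
Click 4 (2,2) count=2: revealed 1 new [(2,2)] -> total=16

Answer: 16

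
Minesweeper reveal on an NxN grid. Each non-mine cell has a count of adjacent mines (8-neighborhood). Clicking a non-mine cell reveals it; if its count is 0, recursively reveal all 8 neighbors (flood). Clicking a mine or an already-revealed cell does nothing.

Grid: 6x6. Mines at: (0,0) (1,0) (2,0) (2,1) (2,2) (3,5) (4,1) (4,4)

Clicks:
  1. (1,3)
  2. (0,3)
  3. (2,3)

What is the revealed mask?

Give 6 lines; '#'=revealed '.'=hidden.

Click 1 (1,3) count=1: revealed 1 new [(1,3)] -> total=1
Click 2 (0,3) count=0: revealed 12 new [(0,1) (0,2) (0,3) (0,4) (0,5) (1,1) (1,2) (1,4) (1,5) (2,3) (2,4) (2,5)] -> total=13
Click 3 (2,3) count=1: revealed 0 new [(none)] -> total=13

Answer: .#####
.#####
...###
......
......
......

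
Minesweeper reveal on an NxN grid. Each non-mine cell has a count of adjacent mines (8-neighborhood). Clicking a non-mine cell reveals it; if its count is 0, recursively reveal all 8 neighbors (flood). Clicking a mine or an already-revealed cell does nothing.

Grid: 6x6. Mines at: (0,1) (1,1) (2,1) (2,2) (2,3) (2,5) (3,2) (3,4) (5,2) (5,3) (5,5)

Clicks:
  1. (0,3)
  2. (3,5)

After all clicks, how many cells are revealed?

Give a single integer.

Click 1 (0,3) count=0: revealed 8 new [(0,2) (0,3) (0,4) (0,5) (1,2) (1,3) (1,4) (1,5)] -> total=8
Click 2 (3,5) count=2: revealed 1 new [(3,5)] -> total=9

Answer: 9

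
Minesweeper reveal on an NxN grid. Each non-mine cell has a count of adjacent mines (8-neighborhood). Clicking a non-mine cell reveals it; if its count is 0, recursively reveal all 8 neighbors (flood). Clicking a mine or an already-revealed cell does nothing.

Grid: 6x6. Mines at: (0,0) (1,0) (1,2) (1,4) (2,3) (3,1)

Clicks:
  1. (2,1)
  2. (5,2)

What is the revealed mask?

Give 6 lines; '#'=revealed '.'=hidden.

Answer: ......
......
.#..##
..####
######
######

Derivation:
Click 1 (2,1) count=3: revealed 1 new [(2,1)] -> total=1
Click 2 (5,2) count=0: revealed 18 new [(2,4) (2,5) (3,2) (3,3) (3,4) (3,5) (4,0) (4,1) (4,2) (4,3) (4,4) (4,5) (5,0) (5,1) (5,2) (5,3) (5,4) (5,5)] -> total=19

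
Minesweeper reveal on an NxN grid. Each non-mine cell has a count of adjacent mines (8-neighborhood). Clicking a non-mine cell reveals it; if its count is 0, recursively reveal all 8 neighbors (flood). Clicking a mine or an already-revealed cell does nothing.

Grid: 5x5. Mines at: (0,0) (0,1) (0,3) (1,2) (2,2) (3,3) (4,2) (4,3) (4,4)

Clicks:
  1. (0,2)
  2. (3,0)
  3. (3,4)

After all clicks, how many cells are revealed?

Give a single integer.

Answer: 10

Derivation:
Click 1 (0,2) count=3: revealed 1 new [(0,2)] -> total=1
Click 2 (3,0) count=0: revealed 8 new [(1,0) (1,1) (2,0) (2,1) (3,0) (3,1) (4,0) (4,1)] -> total=9
Click 3 (3,4) count=3: revealed 1 new [(3,4)] -> total=10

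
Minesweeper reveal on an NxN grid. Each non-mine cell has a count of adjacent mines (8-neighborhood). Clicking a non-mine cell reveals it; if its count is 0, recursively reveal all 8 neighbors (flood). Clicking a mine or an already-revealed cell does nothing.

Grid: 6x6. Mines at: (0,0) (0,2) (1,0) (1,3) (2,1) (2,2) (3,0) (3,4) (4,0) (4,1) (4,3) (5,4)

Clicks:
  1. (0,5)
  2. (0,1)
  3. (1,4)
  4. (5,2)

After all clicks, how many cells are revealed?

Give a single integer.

Answer: 8

Derivation:
Click 1 (0,5) count=0: revealed 6 new [(0,4) (0,5) (1,4) (1,5) (2,4) (2,5)] -> total=6
Click 2 (0,1) count=3: revealed 1 new [(0,1)] -> total=7
Click 3 (1,4) count=1: revealed 0 new [(none)] -> total=7
Click 4 (5,2) count=2: revealed 1 new [(5,2)] -> total=8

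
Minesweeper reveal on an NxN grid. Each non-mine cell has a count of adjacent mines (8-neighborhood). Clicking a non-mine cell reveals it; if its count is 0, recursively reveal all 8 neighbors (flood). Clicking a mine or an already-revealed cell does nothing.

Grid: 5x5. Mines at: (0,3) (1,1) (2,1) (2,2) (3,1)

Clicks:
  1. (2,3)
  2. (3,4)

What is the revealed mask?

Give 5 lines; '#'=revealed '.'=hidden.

Answer: .....
...##
...##
..###
..###

Derivation:
Click 1 (2,3) count=1: revealed 1 new [(2,3)] -> total=1
Click 2 (3,4) count=0: revealed 9 new [(1,3) (1,4) (2,4) (3,2) (3,3) (3,4) (4,2) (4,3) (4,4)] -> total=10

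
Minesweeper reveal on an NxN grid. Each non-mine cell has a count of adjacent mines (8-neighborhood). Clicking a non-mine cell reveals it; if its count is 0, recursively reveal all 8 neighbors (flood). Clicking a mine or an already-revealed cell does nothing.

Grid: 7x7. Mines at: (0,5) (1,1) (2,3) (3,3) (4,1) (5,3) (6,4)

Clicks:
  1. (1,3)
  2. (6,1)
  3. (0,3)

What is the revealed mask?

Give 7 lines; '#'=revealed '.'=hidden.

Answer: ..###..
..###..
.......
.......
.......
###....
###....

Derivation:
Click 1 (1,3) count=1: revealed 1 new [(1,3)] -> total=1
Click 2 (6,1) count=0: revealed 6 new [(5,0) (5,1) (5,2) (6,0) (6,1) (6,2)] -> total=7
Click 3 (0,3) count=0: revealed 5 new [(0,2) (0,3) (0,4) (1,2) (1,4)] -> total=12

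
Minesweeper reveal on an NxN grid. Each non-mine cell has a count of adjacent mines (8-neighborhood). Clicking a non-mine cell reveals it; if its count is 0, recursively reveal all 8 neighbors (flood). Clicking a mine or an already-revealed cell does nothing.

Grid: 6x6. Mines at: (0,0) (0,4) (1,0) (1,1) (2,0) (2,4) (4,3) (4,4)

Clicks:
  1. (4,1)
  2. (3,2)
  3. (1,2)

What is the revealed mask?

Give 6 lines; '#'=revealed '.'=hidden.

Answer: ......
..#...
......
###...
###...
###...

Derivation:
Click 1 (4,1) count=0: revealed 9 new [(3,0) (3,1) (3,2) (4,0) (4,1) (4,2) (5,0) (5,1) (5,2)] -> total=9
Click 2 (3,2) count=1: revealed 0 new [(none)] -> total=9
Click 3 (1,2) count=1: revealed 1 new [(1,2)] -> total=10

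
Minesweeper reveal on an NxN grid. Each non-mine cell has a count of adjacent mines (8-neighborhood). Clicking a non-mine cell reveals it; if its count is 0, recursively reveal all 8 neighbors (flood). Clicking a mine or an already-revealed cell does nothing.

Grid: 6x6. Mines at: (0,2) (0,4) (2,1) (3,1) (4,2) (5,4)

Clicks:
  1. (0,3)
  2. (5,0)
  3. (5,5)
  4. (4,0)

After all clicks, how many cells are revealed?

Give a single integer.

Answer: 6

Derivation:
Click 1 (0,3) count=2: revealed 1 new [(0,3)] -> total=1
Click 2 (5,0) count=0: revealed 4 new [(4,0) (4,1) (5,0) (5,1)] -> total=5
Click 3 (5,5) count=1: revealed 1 new [(5,5)] -> total=6
Click 4 (4,0) count=1: revealed 0 new [(none)] -> total=6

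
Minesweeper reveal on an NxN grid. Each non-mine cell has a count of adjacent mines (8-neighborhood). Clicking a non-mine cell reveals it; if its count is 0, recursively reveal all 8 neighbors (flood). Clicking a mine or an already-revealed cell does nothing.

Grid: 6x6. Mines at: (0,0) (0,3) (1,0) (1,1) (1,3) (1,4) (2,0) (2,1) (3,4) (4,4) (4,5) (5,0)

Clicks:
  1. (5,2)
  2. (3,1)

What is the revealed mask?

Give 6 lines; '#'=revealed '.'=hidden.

Answer: ......
......
......
.###..
.###..
.###..

Derivation:
Click 1 (5,2) count=0: revealed 9 new [(3,1) (3,2) (3,3) (4,1) (4,2) (4,3) (5,1) (5,2) (5,3)] -> total=9
Click 2 (3,1) count=2: revealed 0 new [(none)] -> total=9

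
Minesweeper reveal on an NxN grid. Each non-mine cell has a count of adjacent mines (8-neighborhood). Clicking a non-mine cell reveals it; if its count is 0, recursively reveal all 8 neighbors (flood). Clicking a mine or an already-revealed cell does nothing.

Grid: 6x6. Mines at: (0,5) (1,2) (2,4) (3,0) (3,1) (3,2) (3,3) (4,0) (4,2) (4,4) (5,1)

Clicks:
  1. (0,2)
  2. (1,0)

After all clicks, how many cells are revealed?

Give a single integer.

Answer: 7

Derivation:
Click 1 (0,2) count=1: revealed 1 new [(0,2)] -> total=1
Click 2 (1,0) count=0: revealed 6 new [(0,0) (0,1) (1,0) (1,1) (2,0) (2,1)] -> total=7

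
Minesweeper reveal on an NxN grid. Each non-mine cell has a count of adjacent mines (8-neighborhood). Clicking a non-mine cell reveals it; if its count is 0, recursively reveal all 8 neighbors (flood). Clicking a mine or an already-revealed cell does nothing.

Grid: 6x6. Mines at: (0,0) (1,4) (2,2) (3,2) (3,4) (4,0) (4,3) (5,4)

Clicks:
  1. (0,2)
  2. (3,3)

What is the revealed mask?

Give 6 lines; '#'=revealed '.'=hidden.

Answer: .###..
.###..
......
...#..
......
......

Derivation:
Click 1 (0,2) count=0: revealed 6 new [(0,1) (0,2) (0,3) (1,1) (1,2) (1,3)] -> total=6
Click 2 (3,3) count=4: revealed 1 new [(3,3)] -> total=7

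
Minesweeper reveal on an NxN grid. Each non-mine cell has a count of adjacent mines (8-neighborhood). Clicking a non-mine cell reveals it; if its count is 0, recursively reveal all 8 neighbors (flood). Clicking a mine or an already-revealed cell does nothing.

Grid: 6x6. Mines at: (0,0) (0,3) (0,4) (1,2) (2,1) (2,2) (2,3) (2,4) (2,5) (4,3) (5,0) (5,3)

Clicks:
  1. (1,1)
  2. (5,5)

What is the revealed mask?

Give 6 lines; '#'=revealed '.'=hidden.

Answer: ......
.#....
......
....##
....##
....##

Derivation:
Click 1 (1,1) count=4: revealed 1 new [(1,1)] -> total=1
Click 2 (5,5) count=0: revealed 6 new [(3,4) (3,5) (4,4) (4,5) (5,4) (5,5)] -> total=7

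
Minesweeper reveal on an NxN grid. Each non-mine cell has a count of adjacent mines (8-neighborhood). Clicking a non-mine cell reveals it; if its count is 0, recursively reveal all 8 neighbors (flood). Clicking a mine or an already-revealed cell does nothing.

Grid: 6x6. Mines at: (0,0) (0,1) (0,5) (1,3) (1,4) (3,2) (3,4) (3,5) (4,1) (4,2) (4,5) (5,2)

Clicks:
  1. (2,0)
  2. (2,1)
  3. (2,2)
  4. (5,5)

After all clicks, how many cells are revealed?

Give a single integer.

Answer: 8

Derivation:
Click 1 (2,0) count=0: revealed 6 new [(1,0) (1,1) (2,0) (2,1) (3,0) (3,1)] -> total=6
Click 2 (2,1) count=1: revealed 0 new [(none)] -> total=6
Click 3 (2,2) count=2: revealed 1 new [(2,2)] -> total=7
Click 4 (5,5) count=1: revealed 1 new [(5,5)] -> total=8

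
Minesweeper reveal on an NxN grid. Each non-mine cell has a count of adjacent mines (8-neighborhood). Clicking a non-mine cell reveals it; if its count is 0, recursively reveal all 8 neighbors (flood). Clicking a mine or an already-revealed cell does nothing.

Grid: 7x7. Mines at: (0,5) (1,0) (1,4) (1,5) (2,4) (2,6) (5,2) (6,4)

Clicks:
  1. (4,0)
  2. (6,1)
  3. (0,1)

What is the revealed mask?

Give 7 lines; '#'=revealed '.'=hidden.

Answer: .###...
.###...
####...
####...
####...
##.....
##.....

Derivation:
Click 1 (4,0) count=0: revealed 22 new [(0,1) (0,2) (0,3) (1,1) (1,2) (1,3) (2,0) (2,1) (2,2) (2,3) (3,0) (3,1) (3,2) (3,3) (4,0) (4,1) (4,2) (4,3) (5,0) (5,1) (6,0) (6,1)] -> total=22
Click 2 (6,1) count=1: revealed 0 new [(none)] -> total=22
Click 3 (0,1) count=1: revealed 0 new [(none)] -> total=22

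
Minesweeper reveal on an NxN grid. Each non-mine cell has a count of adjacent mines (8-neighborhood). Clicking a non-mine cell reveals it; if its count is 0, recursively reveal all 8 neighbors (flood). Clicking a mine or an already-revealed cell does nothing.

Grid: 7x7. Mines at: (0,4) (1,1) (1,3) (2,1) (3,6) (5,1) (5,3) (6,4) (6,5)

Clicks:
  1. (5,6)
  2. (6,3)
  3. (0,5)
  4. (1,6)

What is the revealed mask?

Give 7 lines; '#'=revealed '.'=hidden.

Answer: .....##
.....##
.....##
.......
.......
......#
...#...

Derivation:
Click 1 (5,6) count=1: revealed 1 new [(5,6)] -> total=1
Click 2 (6,3) count=2: revealed 1 new [(6,3)] -> total=2
Click 3 (0,5) count=1: revealed 1 new [(0,5)] -> total=3
Click 4 (1,6) count=0: revealed 5 new [(0,6) (1,5) (1,6) (2,5) (2,6)] -> total=8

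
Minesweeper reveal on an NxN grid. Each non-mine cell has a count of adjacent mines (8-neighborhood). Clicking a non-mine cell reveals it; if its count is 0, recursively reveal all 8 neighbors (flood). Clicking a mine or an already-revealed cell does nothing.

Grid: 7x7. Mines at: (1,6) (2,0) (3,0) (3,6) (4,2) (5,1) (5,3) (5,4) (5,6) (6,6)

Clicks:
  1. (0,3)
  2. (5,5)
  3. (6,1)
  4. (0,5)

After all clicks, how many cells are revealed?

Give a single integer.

Answer: 27

Derivation:
Click 1 (0,3) count=0: revealed 25 new [(0,0) (0,1) (0,2) (0,3) (0,4) (0,5) (1,0) (1,1) (1,2) (1,3) (1,4) (1,5) (2,1) (2,2) (2,3) (2,4) (2,5) (3,1) (3,2) (3,3) (3,4) (3,5) (4,3) (4,4) (4,5)] -> total=25
Click 2 (5,5) count=3: revealed 1 new [(5,5)] -> total=26
Click 3 (6,1) count=1: revealed 1 new [(6,1)] -> total=27
Click 4 (0,5) count=1: revealed 0 new [(none)] -> total=27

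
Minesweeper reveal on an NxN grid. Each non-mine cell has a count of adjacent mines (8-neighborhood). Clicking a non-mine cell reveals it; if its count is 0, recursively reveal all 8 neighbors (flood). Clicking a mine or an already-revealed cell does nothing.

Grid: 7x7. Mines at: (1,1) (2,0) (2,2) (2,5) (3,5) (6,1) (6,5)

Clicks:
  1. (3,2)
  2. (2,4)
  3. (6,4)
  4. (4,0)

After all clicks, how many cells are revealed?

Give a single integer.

Answer: 19

Derivation:
Click 1 (3,2) count=1: revealed 1 new [(3,2)] -> total=1
Click 2 (2,4) count=2: revealed 1 new [(2,4)] -> total=2
Click 3 (6,4) count=1: revealed 1 new [(6,4)] -> total=3
Click 4 (4,0) count=0: revealed 16 new [(3,0) (3,1) (3,3) (3,4) (4,0) (4,1) (4,2) (4,3) (4,4) (5,0) (5,1) (5,2) (5,3) (5,4) (6,2) (6,3)] -> total=19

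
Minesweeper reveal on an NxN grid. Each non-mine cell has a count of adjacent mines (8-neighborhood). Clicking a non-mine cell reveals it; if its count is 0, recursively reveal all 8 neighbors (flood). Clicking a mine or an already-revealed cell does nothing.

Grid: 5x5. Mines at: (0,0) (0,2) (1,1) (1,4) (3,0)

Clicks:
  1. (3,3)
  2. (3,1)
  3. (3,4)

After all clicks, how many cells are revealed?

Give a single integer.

Click 1 (3,3) count=0: revealed 12 new [(2,1) (2,2) (2,3) (2,4) (3,1) (3,2) (3,3) (3,4) (4,1) (4,2) (4,3) (4,4)] -> total=12
Click 2 (3,1) count=1: revealed 0 new [(none)] -> total=12
Click 3 (3,4) count=0: revealed 0 new [(none)] -> total=12

Answer: 12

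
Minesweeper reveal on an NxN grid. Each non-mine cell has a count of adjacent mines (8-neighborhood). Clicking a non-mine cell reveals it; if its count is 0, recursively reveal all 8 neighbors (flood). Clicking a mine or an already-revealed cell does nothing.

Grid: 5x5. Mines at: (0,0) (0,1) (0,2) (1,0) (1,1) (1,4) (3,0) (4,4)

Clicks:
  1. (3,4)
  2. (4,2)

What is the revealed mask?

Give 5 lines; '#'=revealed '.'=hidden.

Click 1 (3,4) count=1: revealed 1 new [(3,4)] -> total=1
Click 2 (4,2) count=0: revealed 9 new [(2,1) (2,2) (2,3) (3,1) (3,2) (3,3) (4,1) (4,2) (4,3)] -> total=10

Answer: .....
.....
.###.
.####
.###.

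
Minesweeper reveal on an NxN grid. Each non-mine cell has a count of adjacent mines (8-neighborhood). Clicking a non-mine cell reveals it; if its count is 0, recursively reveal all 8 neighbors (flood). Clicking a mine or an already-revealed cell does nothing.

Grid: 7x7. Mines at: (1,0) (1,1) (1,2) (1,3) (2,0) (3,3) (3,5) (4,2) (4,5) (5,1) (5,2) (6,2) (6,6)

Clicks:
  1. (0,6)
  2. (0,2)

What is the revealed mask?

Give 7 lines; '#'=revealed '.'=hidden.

Answer: ..#.###
....###
....###
.......
.......
.......
.......

Derivation:
Click 1 (0,6) count=0: revealed 9 new [(0,4) (0,5) (0,6) (1,4) (1,5) (1,6) (2,4) (2,5) (2,6)] -> total=9
Click 2 (0,2) count=3: revealed 1 new [(0,2)] -> total=10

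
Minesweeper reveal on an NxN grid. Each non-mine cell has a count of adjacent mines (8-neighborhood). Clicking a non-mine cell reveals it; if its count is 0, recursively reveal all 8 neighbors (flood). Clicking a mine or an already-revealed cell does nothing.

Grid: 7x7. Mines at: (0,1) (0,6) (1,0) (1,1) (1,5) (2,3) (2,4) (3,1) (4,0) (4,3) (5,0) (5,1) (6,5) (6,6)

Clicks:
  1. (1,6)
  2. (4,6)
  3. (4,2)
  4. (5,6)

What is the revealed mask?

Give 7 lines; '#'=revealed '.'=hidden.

Click 1 (1,6) count=2: revealed 1 new [(1,6)] -> total=1
Click 2 (4,6) count=0: revealed 11 new [(2,5) (2,6) (3,4) (3,5) (3,6) (4,4) (4,5) (4,6) (5,4) (5,5) (5,6)] -> total=12
Click 3 (4,2) count=3: revealed 1 new [(4,2)] -> total=13
Click 4 (5,6) count=2: revealed 0 new [(none)] -> total=13

Answer: .......
......#
.....##
....###
..#.###
....###
.......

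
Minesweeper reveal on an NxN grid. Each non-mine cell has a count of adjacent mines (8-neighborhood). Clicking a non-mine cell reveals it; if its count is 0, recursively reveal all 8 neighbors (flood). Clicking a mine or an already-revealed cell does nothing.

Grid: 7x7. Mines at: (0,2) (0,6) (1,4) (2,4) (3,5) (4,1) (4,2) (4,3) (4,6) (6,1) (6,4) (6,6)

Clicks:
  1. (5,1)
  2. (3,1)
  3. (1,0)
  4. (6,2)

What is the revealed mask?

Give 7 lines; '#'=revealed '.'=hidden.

Answer: ##.....
####...
####...
####...
.......
.#.....
..#....

Derivation:
Click 1 (5,1) count=3: revealed 1 new [(5,1)] -> total=1
Click 2 (3,1) count=2: revealed 1 new [(3,1)] -> total=2
Click 3 (1,0) count=0: revealed 13 new [(0,0) (0,1) (1,0) (1,1) (1,2) (1,3) (2,0) (2,1) (2,2) (2,3) (3,0) (3,2) (3,3)] -> total=15
Click 4 (6,2) count=1: revealed 1 new [(6,2)] -> total=16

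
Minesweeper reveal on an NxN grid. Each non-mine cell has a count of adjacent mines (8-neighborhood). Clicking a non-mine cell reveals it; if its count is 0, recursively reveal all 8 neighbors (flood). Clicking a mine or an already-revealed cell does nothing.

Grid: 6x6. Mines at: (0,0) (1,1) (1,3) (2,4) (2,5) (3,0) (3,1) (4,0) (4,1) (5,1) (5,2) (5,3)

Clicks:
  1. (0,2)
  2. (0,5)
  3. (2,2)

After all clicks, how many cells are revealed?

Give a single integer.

Answer: 6

Derivation:
Click 1 (0,2) count=2: revealed 1 new [(0,2)] -> total=1
Click 2 (0,5) count=0: revealed 4 new [(0,4) (0,5) (1,4) (1,5)] -> total=5
Click 3 (2,2) count=3: revealed 1 new [(2,2)] -> total=6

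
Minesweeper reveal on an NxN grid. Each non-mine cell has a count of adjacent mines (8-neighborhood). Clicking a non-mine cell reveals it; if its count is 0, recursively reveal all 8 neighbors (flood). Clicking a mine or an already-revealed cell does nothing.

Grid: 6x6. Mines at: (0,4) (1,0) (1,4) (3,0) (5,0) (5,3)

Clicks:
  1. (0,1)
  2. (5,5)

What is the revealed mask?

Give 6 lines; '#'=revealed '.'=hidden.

Click 1 (0,1) count=1: revealed 1 new [(0,1)] -> total=1
Click 2 (5,5) count=0: revealed 22 new [(0,2) (0,3) (1,1) (1,2) (1,3) (2,1) (2,2) (2,3) (2,4) (2,5) (3,1) (3,2) (3,3) (3,4) (3,5) (4,1) (4,2) (4,3) (4,4) (4,5) (5,4) (5,5)] -> total=23

Answer: .###..
.###..
.#####
.#####
.#####
....##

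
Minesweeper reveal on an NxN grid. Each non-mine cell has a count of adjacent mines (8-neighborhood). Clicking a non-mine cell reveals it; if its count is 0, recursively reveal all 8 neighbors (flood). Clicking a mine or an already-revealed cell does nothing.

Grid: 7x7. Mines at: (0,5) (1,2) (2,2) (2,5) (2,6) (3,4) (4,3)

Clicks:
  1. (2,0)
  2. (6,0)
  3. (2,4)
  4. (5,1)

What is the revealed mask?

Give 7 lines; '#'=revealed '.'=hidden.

Answer: ##.....
##.....
##..#..
###..##
###.###
#######
#######

Derivation:
Click 1 (2,0) count=0: revealed 31 new [(0,0) (0,1) (1,0) (1,1) (2,0) (2,1) (3,0) (3,1) (3,2) (3,5) (3,6) (4,0) (4,1) (4,2) (4,4) (4,5) (4,6) (5,0) (5,1) (5,2) (5,3) (5,4) (5,5) (5,6) (6,0) (6,1) (6,2) (6,3) (6,4) (6,5) (6,6)] -> total=31
Click 2 (6,0) count=0: revealed 0 new [(none)] -> total=31
Click 3 (2,4) count=2: revealed 1 new [(2,4)] -> total=32
Click 4 (5,1) count=0: revealed 0 new [(none)] -> total=32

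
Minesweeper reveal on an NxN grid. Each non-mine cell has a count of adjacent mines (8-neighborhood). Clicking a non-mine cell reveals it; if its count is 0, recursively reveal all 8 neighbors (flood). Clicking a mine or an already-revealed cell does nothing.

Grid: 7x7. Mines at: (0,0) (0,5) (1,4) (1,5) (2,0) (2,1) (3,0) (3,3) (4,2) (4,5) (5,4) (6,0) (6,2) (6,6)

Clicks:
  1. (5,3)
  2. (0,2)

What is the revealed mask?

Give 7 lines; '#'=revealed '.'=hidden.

Answer: .###...
.###...
.......
.......
.......
...#...
.......

Derivation:
Click 1 (5,3) count=3: revealed 1 new [(5,3)] -> total=1
Click 2 (0,2) count=0: revealed 6 new [(0,1) (0,2) (0,3) (1,1) (1,2) (1,3)] -> total=7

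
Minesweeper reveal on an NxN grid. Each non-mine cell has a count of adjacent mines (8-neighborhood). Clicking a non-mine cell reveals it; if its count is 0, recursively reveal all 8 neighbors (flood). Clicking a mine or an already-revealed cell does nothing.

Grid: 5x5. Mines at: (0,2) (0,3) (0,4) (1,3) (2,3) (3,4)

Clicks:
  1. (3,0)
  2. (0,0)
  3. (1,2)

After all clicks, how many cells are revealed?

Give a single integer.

Answer: 16

Derivation:
Click 1 (3,0) count=0: revealed 16 new [(0,0) (0,1) (1,0) (1,1) (1,2) (2,0) (2,1) (2,2) (3,0) (3,1) (3,2) (3,3) (4,0) (4,1) (4,2) (4,3)] -> total=16
Click 2 (0,0) count=0: revealed 0 new [(none)] -> total=16
Click 3 (1,2) count=4: revealed 0 new [(none)] -> total=16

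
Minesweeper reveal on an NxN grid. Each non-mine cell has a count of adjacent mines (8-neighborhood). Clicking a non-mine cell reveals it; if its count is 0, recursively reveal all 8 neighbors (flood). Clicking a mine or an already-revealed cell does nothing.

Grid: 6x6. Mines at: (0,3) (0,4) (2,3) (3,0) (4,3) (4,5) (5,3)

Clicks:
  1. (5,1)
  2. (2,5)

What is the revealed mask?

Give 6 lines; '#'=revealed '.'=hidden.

Click 1 (5,1) count=0: revealed 6 new [(4,0) (4,1) (4,2) (5,0) (5,1) (5,2)] -> total=6
Click 2 (2,5) count=0: revealed 6 new [(1,4) (1,5) (2,4) (2,5) (3,4) (3,5)] -> total=12

Answer: ......
....##
....##
....##
###...
###...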